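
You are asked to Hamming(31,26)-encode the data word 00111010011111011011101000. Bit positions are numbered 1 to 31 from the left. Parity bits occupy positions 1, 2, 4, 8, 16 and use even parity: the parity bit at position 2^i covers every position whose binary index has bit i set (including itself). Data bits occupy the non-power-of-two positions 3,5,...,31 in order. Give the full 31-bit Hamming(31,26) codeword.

0101011010100111111011011101000

Place data bits at non-power-of-two positions: b3=0, b5=0, b6=1, b7=1, b9=1, b10=0, b11=1, b12=0, b13=0, b14=1, b15=1, b17=1, b18=1, b19=1, b20=0, b21=1, b22=1, b23=0, b24=1, b25=1, b26=1, b27=0, b28=1, b29=0, b30=0, b31=0.
p1 = XOR of data positions {3,5,7,9,11,13,15,17,19,21,23,25,27,29,31} = 0⊕0⊕1⊕1⊕1⊕0⊕1⊕1⊕1⊕1⊕0⊕1⊕0⊕0⊕0 = 0
p2 = XOR of data positions {3,6,7,10,11,14,15,18,19,22,23,26,27,30,31} = 0⊕1⊕1⊕0⊕1⊕1⊕1⊕1⊕1⊕1⊕0⊕1⊕0⊕0⊕0 = 1
p4 = XOR of data positions {5,6,7,12,13,14,15,20,21,22,23,28,29,30,31} = 0⊕1⊕1⊕0⊕0⊕1⊕1⊕0⊕1⊕1⊕0⊕1⊕0⊕0⊕0 = 1
p8 = XOR of data positions {9,10,11,12,13,14,15,24,25,26,27,28,29,30,31} = 1⊕0⊕1⊕0⊕0⊕1⊕1⊕1⊕1⊕1⊕0⊕1⊕0⊕0⊕0 = 0
p16 = XOR of data positions {17,18,19,20,21,22,23,24,25,26,27,28,29,30,31} = 1⊕1⊕1⊕0⊕1⊕1⊕0⊕1⊕1⊕1⊕0⊕1⊕0⊕0⊕0 = 1
Codeword b1..b31 = 0101011010100111111011011101000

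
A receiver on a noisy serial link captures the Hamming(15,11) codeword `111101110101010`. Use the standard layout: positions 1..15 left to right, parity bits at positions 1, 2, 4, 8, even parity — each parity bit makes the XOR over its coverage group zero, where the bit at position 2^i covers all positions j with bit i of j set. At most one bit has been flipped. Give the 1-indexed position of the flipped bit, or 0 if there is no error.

5

s1: b1⊕b3⊕b5⊕b7⊕b9⊕b11⊕b13⊕b15 = 1⊕1⊕0⊕1⊕0⊕0⊕0⊕0 = 1
s2: b2⊕b3⊕b6⊕b7⊕b10⊕b11⊕b14⊕b15 = 1⊕1⊕1⊕1⊕1⊕0⊕1⊕0 = 0
s4: b4⊕b5⊕b6⊕b7⊕b12⊕b13⊕b14⊕b15 = 1⊕0⊕1⊕1⊕1⊕0⊕1⊕0 = 1
s8: b8⊕b9⊕b10⊕b11⊕b12⊕b13⊕b14⊕b15 = 1⊕0⊕1⊕0⊕1⊕0⊕1⊕0 = 0
Syndrome (s8...s1) = 0101 → position 5.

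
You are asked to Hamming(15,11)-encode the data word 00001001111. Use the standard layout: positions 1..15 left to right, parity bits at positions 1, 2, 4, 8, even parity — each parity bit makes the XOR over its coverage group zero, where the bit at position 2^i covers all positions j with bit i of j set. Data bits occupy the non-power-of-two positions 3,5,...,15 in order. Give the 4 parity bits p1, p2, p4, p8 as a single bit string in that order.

Place data bits at non-power-of-two positions: b3=0, b5=0, b6=0, b7=0, b9=1, b10=0, b11=0, b12=1, b13=1, b14=1, b15=1.
p1 = XOR of data positions {3,5,7,9,11,13,15} = 0⊕0⊕0⊕1⊕0⊕1⊕1 = 1
p2 = XOR of data positions {3,6,7,10,11,14,15} = 0⊕0⊕0⊕0⊕0⊕1⊕1 = 0
p4 = XOR of data positions {5,6,7,12,13,14,15} = 0⊕0⊕0⊕1⊕1⊕1⊕1 = 0
p8 = XOR of data positions {9,10,11,12,13,14,15} = 1⊕0⊕0⊕1⊕1⊕1⊕1 = 1
Parity bits p1,p2,p4,p8 = 1001

1001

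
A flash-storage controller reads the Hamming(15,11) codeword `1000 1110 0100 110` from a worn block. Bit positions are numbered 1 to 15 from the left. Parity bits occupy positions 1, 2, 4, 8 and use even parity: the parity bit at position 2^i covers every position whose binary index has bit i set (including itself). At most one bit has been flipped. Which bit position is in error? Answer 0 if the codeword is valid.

12

s1: b1⊕b3⊕b5⊕b7⊕b9⊕b11⊕b13⊕b15 = 1⊕0⊕1⊕1⊕0⊕0⊕1⊕0 = 0
s2: b2⊕b3⊕b6⊕b7⊕b10⊕b11⊕b14⊕b15 = 0⊕0⊕1⊕1⊕1⊕0⊕1⊕0 = 0
s4: b4⊕b5⊕b6⊕b7⊕b12⊕b13⊕b14⊕b15 = 0⊕1⊕1⊕1⊕0⊕1⊕1⊕0 = 1
s8: b8⊕b9⊕b10⊕b11⊕b12⊕b13⊕b14⊕b15 = 0⊕0⊕1⊕0⊕0⊕1⊕1⊕0 = 1
Syndrome (s8...s1) = 1100 → position 12.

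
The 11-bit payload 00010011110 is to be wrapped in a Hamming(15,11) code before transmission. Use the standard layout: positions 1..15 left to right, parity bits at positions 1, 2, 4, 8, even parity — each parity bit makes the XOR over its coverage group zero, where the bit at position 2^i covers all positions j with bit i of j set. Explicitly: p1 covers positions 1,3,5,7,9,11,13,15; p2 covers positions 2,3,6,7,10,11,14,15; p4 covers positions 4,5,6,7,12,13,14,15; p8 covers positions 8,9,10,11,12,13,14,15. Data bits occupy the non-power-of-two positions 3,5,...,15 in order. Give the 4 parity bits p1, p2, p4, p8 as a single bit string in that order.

1100

Place data bits at non-power-of-two positions: b3=0, b5=0, b6=0, b7=1, b9=0, b10=0, b11=1, b12=1, b13=1, b14=1, b15=0.
p1 = XOR of data positions {3,5,7,9,11,13,15} = 0⊕0⊕1⊕0⊕1⊕1⊕0 = 1
p2 = XOR of data positions {3,6,7,10,11,14,15} = 0⊕0⊕1⊕0⊕1⊕1⊕0 = 1
p4 = XOR of data positions {5,6,7,12,13,14,15} = 0⊕0⊕1⊕1⊕1⊕1⊕0 = 0
p8 = XOR of data positions {9,10,11,12,13,14,15} = 0⊕0⊕1⊕1⊕1⊕1⊕0 = 0
Parity bits p1,p2,p4,p8 = 1100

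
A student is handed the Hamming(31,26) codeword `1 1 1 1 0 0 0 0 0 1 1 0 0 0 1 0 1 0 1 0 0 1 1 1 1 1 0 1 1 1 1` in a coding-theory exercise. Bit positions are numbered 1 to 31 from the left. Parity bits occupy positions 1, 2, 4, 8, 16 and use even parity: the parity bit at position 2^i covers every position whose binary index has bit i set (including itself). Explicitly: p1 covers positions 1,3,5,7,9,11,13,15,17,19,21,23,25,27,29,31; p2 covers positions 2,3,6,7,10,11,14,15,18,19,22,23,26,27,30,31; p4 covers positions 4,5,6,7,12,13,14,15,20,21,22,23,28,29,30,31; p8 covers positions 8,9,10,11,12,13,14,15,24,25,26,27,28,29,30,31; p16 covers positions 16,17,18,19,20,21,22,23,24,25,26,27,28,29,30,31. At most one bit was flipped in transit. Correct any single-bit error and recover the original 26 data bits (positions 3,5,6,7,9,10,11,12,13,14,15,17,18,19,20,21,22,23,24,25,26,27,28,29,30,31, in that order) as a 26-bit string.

10000110001111001111101111

s1: b1⊕b3⊕b5⊕b7⊕b9⊕b11⊕b13⊕b15⊕b17⊕b19⊕b21⊕b23⊕b25⊕b27⊕b29⊕b31 = 1⊕1⊕0⊕0⊕0⊕1⊕0⊕1⊕1⊕1⊕0⊕1⊕1⊕0⊕1⊕1 = 0
s2: b2⊕b3⊕b6⊕b7⊕b10⊕b11⊕b14⊕b15⊕b18⊕b19⊕b22⊕b23⊕b26⊕b27⊕b30⊕b31 = 1⊕1⊕0⊕0⊕1⊕1⊕0⊕1⊕0⊕1⊕1⊕1⊕1⊕0⊕1⊕1 = 1
s4: b4⊕b5⊕b6⊕b7⊕b12⊕b13⊕b14⊕b15⊕b20⊕b21⊕b22⊕b23⊕b28⊕b29⊕b30⊕b31 = 1⊕0⊕0⊕0⊕0⊕0⊕0⊕1⊕0⊕0⊕1⊕1⊕1⊕1⊕1⊕1 = 0
s8: b8⊕b9⊕b10⊕b11⊕b12⊕b13⊕b14⊕b15⊕b24⊕b25⊕b26⊕b27⊕b28⊕b29⊕b30⊕b31 = 0⊕0⊕1⊕1⊕0⊕0⊕0⊕1⊕1⊕1⊕1⊕0⊕1⊕1⊕1⊕1 = 0
s16: b16⊕b17⊕b18⊕b19⊕b20⊕b21⊕b22⊕b23⊕b24⊕b25⊕b26⊕b27⊕b28⊕b29⊕b30⊕b31 = 0⊕1⊕0⊕1⊕0⊕0⊕1⊕1⊕1⊕1⊕1⊕0⊕1⊕1⊕1⊕1 = 1
Syndrome (s16...s1) = 10010 → position 18.
Flip bit 18: corrected codeword = 1111000001100010111001111101111
Data bits at positions 3,5,6,7,9,10,11,12,13,14,15,17,18,19,20,21,22,23,24,25,26,27,28,29,30,31: 10000110001111001111101111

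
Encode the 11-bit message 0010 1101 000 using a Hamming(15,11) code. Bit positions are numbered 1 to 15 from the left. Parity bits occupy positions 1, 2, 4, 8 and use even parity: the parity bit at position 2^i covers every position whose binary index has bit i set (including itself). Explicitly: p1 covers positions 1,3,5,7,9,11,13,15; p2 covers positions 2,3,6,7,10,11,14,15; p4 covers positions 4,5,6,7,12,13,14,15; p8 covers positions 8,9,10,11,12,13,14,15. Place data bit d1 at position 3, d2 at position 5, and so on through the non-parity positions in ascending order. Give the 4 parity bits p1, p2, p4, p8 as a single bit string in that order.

1001

Place data bits at non-power-of-two positions: b3=0, b5=0, b6=1, b7=0, b9=1, b10=1, b11=0, b12=1, b13=0, b14=0, b15=0.
p1 = XOR of data positions {3,5,7,9,11,13,15} = 0⊕0⊕0⊕1⊕0⊕0⊕0 = 1
p2 = XOR of data positions {3,6,7,10,11,14,15} = 0⊕1⊕0⊕1⊕0⊕0⊕0 = 0
p4 = XOR of data positions {5,6,7,12,13,14,15} = 0⊕1⊕0⊕1⊕0⊕0⊕0 = 0
p8 = XOR of data positions {9,10,11,12,13,14,15} = 1⊕1⊕0⊕1⊕0⊕0⊕0 = 1
Parity bits p1,p2,p4,p8 = 1001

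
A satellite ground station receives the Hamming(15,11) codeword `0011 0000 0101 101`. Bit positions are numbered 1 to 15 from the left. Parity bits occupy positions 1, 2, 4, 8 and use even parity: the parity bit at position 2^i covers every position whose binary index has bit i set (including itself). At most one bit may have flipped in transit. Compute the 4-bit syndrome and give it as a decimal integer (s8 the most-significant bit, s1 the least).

3

s1: b1⊕b3⊕b5⊕b7⊕b9⊕b11⊕b13⊕b15 = 0⊕1⊕0⊕0⊕0⊕0⊕1⊕1 = 1
s2: b2⊕b3⊕b6⊕b7⊕b10⊕b11⊕b14⊕b15 = 0⊕1⊕0⊕0⊕1⊕0⊕0⊕1 = 1
s4: b4⊕b5⊕b6⊕b7⊕b12⊕b13⊕b14⊕b15 = 1⊕0⊕0⊕0⊕1⊕1⊕0⊕1 = 0
s8: b8⊕b9⊕b10⊕b11⊕b12⊕b13⊕b14⊕b15 = 0⊕0⊕1⊕0⊕1⊕1⊕0⊕1 = 0
Syndrome (s8...s1) = 0011 → position 3.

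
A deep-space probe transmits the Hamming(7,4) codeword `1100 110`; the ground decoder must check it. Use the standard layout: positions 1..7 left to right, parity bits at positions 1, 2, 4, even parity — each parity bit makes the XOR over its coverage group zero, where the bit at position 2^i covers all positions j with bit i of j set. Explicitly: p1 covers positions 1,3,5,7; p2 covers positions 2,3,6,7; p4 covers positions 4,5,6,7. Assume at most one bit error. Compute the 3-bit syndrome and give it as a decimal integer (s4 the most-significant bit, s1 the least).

0

s1: b1⊕b3⊕b5⊕b7 = 1⊕0⊕1⊕0 = 0
s2: b2⊕b3⊕b6⊕b7 = 1⊕0⊕1⊕0 = 0
s4: b4⊕b5⊕b6⊕b7 = 0⊕1⊕1⊕0 = 0
Syndrome (s4...s1) = 000 → position 0 (no error).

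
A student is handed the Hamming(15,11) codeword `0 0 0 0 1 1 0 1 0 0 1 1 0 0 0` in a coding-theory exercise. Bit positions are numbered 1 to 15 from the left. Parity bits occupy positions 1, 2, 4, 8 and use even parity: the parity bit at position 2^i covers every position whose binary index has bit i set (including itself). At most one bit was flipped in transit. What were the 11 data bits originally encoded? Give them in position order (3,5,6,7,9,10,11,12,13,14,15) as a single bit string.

s1: b1⊕b3⊕b5⊕b7⊕b9⊕b11⊕b13⊕b15 = 0⊕0⊕1⊕0⊕0⊕1⊕0⊕0 = 0
s2: b2⊕b3⊕b6⊕b7⊕b10⊕b11⊕b14⊕b15 = 0⊕0⊕1⊕0⊕0⊕1⊕0⊕0 = 0
s4: b4⊕b5⊕b6⊕b7⊕b12⊕b13⊕b14⊕b15 = 0⊕1⊕1⊕0⊕1⊕0⊕0⊕0 = 1
s8: b8⊕b9⊕b10⊕b11⊕b12⊕b13⊕b14⊕b15 = 1⊕0⊕0⊕1⊕1⊕0⊕0⊕0 = 1
Syndrome (s8...s1) = 1100 → position 12.
Flip bit 12: corrected codeword = 000011010010000
Data bits at positions 3,5,6,7,9,10,11,12,13,14,15: 01100010000

01100010000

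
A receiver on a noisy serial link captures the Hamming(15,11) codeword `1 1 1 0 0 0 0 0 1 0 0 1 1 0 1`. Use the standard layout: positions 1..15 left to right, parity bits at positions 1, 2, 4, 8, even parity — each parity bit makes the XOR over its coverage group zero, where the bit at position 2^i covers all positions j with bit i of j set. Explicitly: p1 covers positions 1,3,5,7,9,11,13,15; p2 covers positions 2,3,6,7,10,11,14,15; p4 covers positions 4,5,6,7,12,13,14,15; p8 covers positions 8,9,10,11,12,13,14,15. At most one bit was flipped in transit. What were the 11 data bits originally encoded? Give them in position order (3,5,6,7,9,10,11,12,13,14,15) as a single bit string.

10011001101

s1: b1⊕b3⊕b5⊕b7⊕b9⊕b11⊕b13⊕b15 = 1⊕1⊕0⊕0⊕1⊕0⊕1⊕1 = 1
s2: b2⊕b3⊕b6⊕b7⊕b10⊕b11⊕b14⊕b15 = 1⊕1⊕0⊕0⊕0⊕0⊕0⊕1 = 1
s4: b4⊕b5⊕b6⊕b7⊕b12⊕b13⊕b14⊕b15 = 0⊕0⊕0⊕0⊕1⊕1⊕0⊕1 = 1
s8: b8⊕b9⊕b10⊕b11⊕b12⊕b13⊕b14⊕b15 = 0⊕1⊕0⊕0⊕1⊕1⊕0⊕1 = 0
Syndrome (s8...s1) = 0111 → position 7.
Flip bit 7: corrected codeword = 111000101001101
Data bits at positions 3,5,6,7,9,10,11,12,13,14,15: 10011001101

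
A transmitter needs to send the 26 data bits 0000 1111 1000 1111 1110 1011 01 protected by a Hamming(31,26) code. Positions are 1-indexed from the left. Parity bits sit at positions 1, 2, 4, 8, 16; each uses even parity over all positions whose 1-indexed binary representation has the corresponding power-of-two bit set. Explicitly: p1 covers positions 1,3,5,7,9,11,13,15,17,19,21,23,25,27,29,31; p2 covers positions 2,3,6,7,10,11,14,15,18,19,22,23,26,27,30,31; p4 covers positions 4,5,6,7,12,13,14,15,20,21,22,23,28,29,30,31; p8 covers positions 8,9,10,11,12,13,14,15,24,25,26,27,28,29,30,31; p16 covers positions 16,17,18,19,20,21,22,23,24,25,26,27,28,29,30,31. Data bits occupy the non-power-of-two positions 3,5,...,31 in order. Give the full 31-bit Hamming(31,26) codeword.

0001000011111001011111110101101

Place data bits at non-power-of-two positions: b3=0, b5=0, b6=0, b7=0, b9=1, b10=1, b11=1, b12=1, b13=1, b14=0, b15=0, b17=0, b18=1, b19=1, b20=1, b21=1, b22=1, b23=1, b24=1, b25=0, b26=1, b27=0, b28=1, b29=1, b30=0, b31=1.
p1 = XOR of data positions {3,5,7,9,11,13,15,17,19,21,23,25,27,29,31} = 0⊕0⊕0⊕1⊕1⊕1⊕0⊕0⊕1⊕1⊕1⊕0⊕0⊕1⊕1 = 0
p2 = XOR of data positions {3,6,7,10,11,14,15,18,19,22,23,26,27,30,31} = 0⊕0⊕0⊕1⊕1⊕0⊕0⊕1⊕1⊕1⊕1⊕1⊕0⊕0⊕1 = 0
p4 = XOR of data positions {5,6,7,12,13,14,15,20,21,22,23,28,29,30,31} = 0⊕0⊕0⊕1⊕1⊕0⊕0⊕1⊕1⊕1⊕1⊕1⊕1⊕0⊕1 = 1
p8 = XOR of data positions {9,10,11,12,13,14,15,24,25,26,27,28,29,30,31} = 1⊕1⊕1⊕1⊕1⊕0⊕0⊕1⊕0⊕1⊕0⊕1⊕1⊕0⊕1 = 0
p16 = XOR of data positions {17,18,19,20,21,22,23,24,25,26,27,28,29,30,31} = 0⊕1⊕1⊕1⊕1⊕1⊕1⊕1⊕0⊕1⊕0⊕1⊕1⊕0⊕1 = 1
Codeword b1..b31 = 0001000011111001011111110101101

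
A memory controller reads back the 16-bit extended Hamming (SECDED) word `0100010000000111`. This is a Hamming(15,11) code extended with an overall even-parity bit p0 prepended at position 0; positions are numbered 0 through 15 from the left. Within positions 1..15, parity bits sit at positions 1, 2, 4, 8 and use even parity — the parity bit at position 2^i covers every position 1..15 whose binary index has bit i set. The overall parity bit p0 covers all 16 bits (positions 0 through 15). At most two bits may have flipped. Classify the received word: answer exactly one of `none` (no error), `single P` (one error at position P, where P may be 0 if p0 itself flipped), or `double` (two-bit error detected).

single 8

s1: b1⊕b3⊕b5⊕b7⊕b9⊕b11⊕b13⊕b15 = 1⊕0⊕1⊕0⊕0⊕0⊕1⊕1 = 0
s2: b2⊕b3⊕b6⊕b7⊕b10⊕b11⊕b14⊕b15 = 0⊕0⊕0⊕0⊕0⊕0⊕1⊕1 = 0
s4: b4⊕b5⊕b6⊕b7⊕b12⊕b13⊕b14⊕b15 = 0⊕1⊕0⊕0⊕0⊕1⊕1⊕1 = 0
s8: b8⊕b9⊕b10⊕b11⊕b12⊕b13⊕b14⊕b15 = 0⊕0⊕0⊕0⊕0⊕1⊕1⊕1 = 1
Syndrome (s8...s1) = 1000 → position 8.
Overall parity (XOR of all 16 bits, including p0): 0⊕1⊕0⊕0⊕0⊕1⊕0⊕0⊕0⊕0⊕0⊕0⊕0⊕1⊕1⊕1 = 1
Overall=1, syndrome position=8 → single-bit error at position 8.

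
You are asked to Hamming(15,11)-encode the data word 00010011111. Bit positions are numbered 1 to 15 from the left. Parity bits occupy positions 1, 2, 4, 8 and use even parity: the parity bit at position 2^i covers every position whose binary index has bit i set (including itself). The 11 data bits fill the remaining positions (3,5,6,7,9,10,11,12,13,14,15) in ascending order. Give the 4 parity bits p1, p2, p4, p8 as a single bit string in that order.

Place data bits at non-power-of-two positions: b3=0, b5=0, b6=0, b7=1, b9=0, b10=0, b11=1, b12=1, b13=1, b14=1, b15=1.
p1 = XOR of data positions {3,5,7,9,11,13,15} = 0⊕0⊕1⊕0⊕1⊕1⊕1 = 0
p2 = XOR of data positions {3,6,7,10,11,14,15} = 0⊕0⊕1⊕0⊕1⊕1⊕1 = 0
p4 = XOR of data positions {5,6,7,12,13,14,15} = 0⊕0⊕1⊕1⊕1⊕1⊕1 = 1
p8 = XOR of data positions {9,10,11,12,13,14,15} = 0⊕0⊕1⊕1⊕1⊕1⊕1 = 1
Parity bits p1,p2,p4,p8 = 0011

0011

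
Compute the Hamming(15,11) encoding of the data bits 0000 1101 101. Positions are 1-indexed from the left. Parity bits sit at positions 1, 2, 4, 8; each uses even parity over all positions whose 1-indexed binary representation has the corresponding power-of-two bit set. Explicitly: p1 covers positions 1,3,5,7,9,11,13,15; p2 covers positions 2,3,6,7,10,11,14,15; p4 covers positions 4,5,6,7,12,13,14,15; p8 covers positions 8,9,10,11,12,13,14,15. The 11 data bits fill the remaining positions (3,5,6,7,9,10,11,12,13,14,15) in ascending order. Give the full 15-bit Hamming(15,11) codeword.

Place data bits at non-power-of-two positions: b3=0, b5=0, b6=0, b7=0, b9=1, b10=1, b11=0, b12=1, b13=1, b14=0, b15=1.
p1 = XOR of data positions {3,5,7,9,11,13,15} = 0⊕0⊕0⊕1⊕0⊕1⊕1 = 1
p2 = XOR of data positions {3,6,7,10,11,14,15} = 0⊕0⊕0⊕1⊕0⊕0⊕1 = 0
p4 = XOR of data positions {5,6,7,12,13,14,15} = 0⊕0⊕0⊕1⊕1⊕0⊕1 = 1
p8 = XOR of data positions {9,10,11,12,13,14,15} = 1⊕1⊕0⊕1⊕1⊕0⊕1 = 1
Codeword b1..b15 = 100100011101101

100100011101101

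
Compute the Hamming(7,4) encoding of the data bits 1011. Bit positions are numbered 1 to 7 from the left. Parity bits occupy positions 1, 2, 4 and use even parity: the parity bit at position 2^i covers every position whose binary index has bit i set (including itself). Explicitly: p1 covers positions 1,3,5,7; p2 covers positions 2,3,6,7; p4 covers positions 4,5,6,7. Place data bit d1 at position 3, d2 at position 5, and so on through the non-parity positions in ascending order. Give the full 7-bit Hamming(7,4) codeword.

0110011

Place data bits at non-power-of-two positions: b3=1, b5=0, b6=1, b7=1.
p1 = XOR of data positions {3,5,7} = 1⊕0⊕1 = 0
p2 = XOR of data positions {3,6,7} = 1⊕1⊕1 = 1
p4 = XOR of data positions {5,6,7} = 0⊕1⊕1 = 0
Codeword b1..b7 = 0110011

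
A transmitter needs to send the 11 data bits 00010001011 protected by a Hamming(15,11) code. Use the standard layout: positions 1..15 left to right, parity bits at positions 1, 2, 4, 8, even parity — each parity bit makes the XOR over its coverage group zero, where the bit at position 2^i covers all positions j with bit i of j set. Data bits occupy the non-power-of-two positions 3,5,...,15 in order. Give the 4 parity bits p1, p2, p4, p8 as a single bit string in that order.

0101

Place data bits at non-power-of-two positions: b3=0, b5=0, b6=0, b7=1, b9=0, b10=0, b11=0, b12=1, b13=0, b14=1, b15=1.
p1 = XOR of data positions {3,5,7,9,11,13,15} = 0⊕0⊕1⊕0⊕0⊕0⊕1 = 0
p2 = XOR of data positions {3,6,7,10,11,14,15} = 0⊕0⊕1⊕0⊕0⊕1⊕1 = 1
p4 = XOR of data positions {5,6,7,12,13,14,15} = 0⊕0⊕1⊕1⊕0⊕1⊕1 = 0
p8 = XOR of data positions {9,10,11,12,13,14,15} = 0⊕0⊕0⊕1⊕0⊕1⊕1 = 1
Parity bits p1,p2,p4,p8 = 0101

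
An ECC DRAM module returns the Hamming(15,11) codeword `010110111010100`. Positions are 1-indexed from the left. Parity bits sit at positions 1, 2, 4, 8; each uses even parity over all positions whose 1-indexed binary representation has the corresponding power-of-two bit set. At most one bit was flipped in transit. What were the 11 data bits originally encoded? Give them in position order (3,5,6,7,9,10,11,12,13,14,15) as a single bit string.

s1: b1⊕b3⊕b5⊕b7⊕b9⊕b11⊕b13⊕b15 = 0⊕0⊕1⊕1⊕1⊕1⊕1⊕0 = 1
s2: b2⊕b3⊕b6⊕b7⊕b10⊕b11⊕b14⊕b15 = 1⊕0⊕0⊕1⊕0⊕1⊕0⊕0 = 1
s4: b4⊕b5⊕b6⊕b7⊕b12⊕b13⊕b14⊕b15 = 1⊕1⊕0⊕1⊕0⊕1⊕0⊕0 = 0
s8: b8⊕b9⊕b10⊕b11⊕b12⊕b13⊕b14⊕b15 = 1⊕1⊕0⊕1⊕0⊕1⊕0⊕0 = 0
Syndrome (s8...s1) = 0011 → position 3.
Flip bit 3: corrected codeword = 011110111010100
Data bits at positions 3,5,6,7,9,10,11,12,13,14,15: 11011010100

11011010100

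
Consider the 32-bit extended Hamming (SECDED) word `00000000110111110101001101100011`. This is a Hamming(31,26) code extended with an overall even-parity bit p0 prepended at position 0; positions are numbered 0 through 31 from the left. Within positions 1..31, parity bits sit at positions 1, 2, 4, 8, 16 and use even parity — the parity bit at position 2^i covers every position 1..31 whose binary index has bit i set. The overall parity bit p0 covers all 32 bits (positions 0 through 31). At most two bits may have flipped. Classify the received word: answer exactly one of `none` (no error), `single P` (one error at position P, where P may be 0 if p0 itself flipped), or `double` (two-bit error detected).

single 11

s1: b1⊕b3⊕b5⊕b7⊕b9⊕b11⊕b13⊕b15⊕b17⊕b19⊕b21⊕b23⊕b25⊕b27⊕b29⊕b31 = 0⊕0⊕0⊕0⊕1⊕1⊕1⊕1⊕1⊕1⊕0⊕1⊕1⊕0⊕0⊕1 = 1
s2: b2⊕b3⊕b6⊕b7⊕b10⊕b11⊕b14⊕b15⊕b18⊕b19⊕b22⊕b23⊕b26⊕b27⊕b30⊕b31 = 0⊕0⊕0⊕0⊕0⊕1⊕1⊕1⊕0⊕1⊕1⊕1⊕1⊕0⊕1⊕1 = 1
s4: b4⊕b5⊕b6⊕b7⊕b12⊕b13⊕b14⊕b15⊕b20⊕b21⊕b22⊕b23⊕b28⊕b29⊕b30⊕b31 = 0⊕0⊕0⊕0⊕1⊕1⊕1⊕1⊕0⊕0⊕1⊕1⊕0⊕0⊕1⊕1 = 0
s8: b8⊕b9⊕b10⊕b11⊕b12⊕b13⊕b14⊕b15⊕b24⊕b25⊕b26⊕b27⊕b28⊕b29⊕b30⊕b31 = 1⊕1⊕0⊕1⊕1⊕1⊕1⊕1⊕0⊕1⊕1⊕0⊕0⊕0⊕1⊕1 = 1
s16: b16⊕b17⊕b18⊕b19⊕b20⊕b21⊕b22⊕b23⊕b24⊕b25⊕b26⊕b27⊕b28⊕b29⊕b30⊕b31 = 0⊕1⊕0⊕1⊕0⊕0⊕1⊕1⊕0⊕1⊕1⊕0⊕0⊕0⊕1⊕1 = 0
Syndrome (s16...s1) = 01011 → position 11.
Overall parity (XOR of all 32 bits, including p0): 0⊕0⊕0⊕0⊕0⊕0⊕0⊕0⊕1⊕1⊕0⊕1⊕1⊕1⊕1⊕1⊕0⊕1⊕0⊕1⊕0⊕0⊕1⊕1⊕0⊕1⊕1⊕0⊕0⊕0⊕1⊕1 = 1
Overall=1, syndrome position=11 → single-bit error at position 11.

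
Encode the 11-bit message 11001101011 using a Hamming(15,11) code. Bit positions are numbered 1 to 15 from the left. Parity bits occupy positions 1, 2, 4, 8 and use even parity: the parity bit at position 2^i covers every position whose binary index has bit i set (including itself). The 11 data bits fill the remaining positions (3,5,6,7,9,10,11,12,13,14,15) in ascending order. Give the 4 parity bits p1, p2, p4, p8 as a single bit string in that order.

Place data bits at non-power-of-two positions: b3=1, b5=1, b6=0, b7=0, b9=1, b10=1, b11=0, b12=1, b13=0, b14=1, b15=1.
p1 = XOR of data positions {3,5,7,9,11,13,15} = 1⊕1⊕0⊕1⊕0⊕0⊕1 = 0
p2 = XOR of data positions {3,6,7,10,11,14,15} = 1⊕0⊕0⊕1⊕0⊕1⊕1 = 0
p4 = XOR of data positions {5,6,7,12,13,14,15} = 1⊕0⊕0⊕1⊕0⊕1⊕1 = 0
p8 = XOR of data positions {9,10,11,12,13,14,15} = 1⊕1⊕0⊕1⊕0⊕1⊕1 = 1
Parity bits p1,p2,p4,p8 = 0001

0001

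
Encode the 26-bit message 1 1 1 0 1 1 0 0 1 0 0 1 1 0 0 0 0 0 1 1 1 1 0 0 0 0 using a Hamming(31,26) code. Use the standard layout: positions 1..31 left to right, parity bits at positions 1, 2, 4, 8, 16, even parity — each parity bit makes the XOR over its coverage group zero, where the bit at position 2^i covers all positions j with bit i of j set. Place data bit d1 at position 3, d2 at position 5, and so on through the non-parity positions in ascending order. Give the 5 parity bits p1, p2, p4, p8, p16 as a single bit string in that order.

Place data bits at non-power-of-two positions: b3=1, b5=1, b6=1, b7=0, b9=1, b10=1, b11=0, b12=0, b13=1, b14=0, b15=0, b17=1, b18=1, b19=0, b20=0, b21=0, b22=0, b23=0, b24=1, b25=1, b26=1, b27=1, b28=0, b29=0, b30=0, b31=0.
p1 = XOR of data positions {3,5,7,9,11,13,15,17,19,21,23,25,27,29,31} = 1⊕1⊕0⊕1⊕0⊕1⊕0⊕1⊕0⊕0⊕0⊕1⊕1⊕0⊕0 = 1
p2 = XOR of data positions {3,6,7,10,11,14,15,18,19,22,23,26,27,30,31} = 1⊕1⊕0⊕1⊕0⊕0⊕0⊕1⊕0⊕0⊕0⊕1⊕1⊕0⊕0 = 0
p4 = XOR of data positions {5,6,7,12,13,14,15,20,21,22,23,28,29,30,31} = 1⊕1⊕0⊕0⊕1⊕0⊕0⊕0⊕0⊕0⊕0⊕0⊕0⊕0⊕0 = 1
p8 = XOR of data positions {9,10,11,12,13,14,15,24,25,26,27,28,29,30,31} = 1⊕1⊕0⊕0⊕1⊕0⊕0⊕1⊕1⊕1⊕1⊕0⊕0⊕0⊕0 = 1
p16 = XOR of data positions {17,18,19,20,21,22,23,24,25,26,27,28,29,30,31} = 1⊕1⊕0⊕0⊕0⊕0⊕0⊕1⊕1⊕1⊕1⊕0⊕0⊕0⊕0 = 0
Parity bits p1,p2,p4,p8,p16 = 10110

10110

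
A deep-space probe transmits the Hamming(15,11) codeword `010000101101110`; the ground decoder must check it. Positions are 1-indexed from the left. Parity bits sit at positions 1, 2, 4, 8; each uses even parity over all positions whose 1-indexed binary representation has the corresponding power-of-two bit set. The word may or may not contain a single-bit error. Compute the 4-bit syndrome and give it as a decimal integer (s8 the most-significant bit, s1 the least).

s1: b1⊕b3⊕b5⊕b7⊕b9⊕b11⊕b13⊕b15 = 0⊕0⊕0⊕1⊕1⊕0⊕1⊕0 = 1
s2: b2⊕b3⊕b6⊕b7⊕b10⊕b11⊕b14⊕b15 = 1⊕0⊕0⊕1⊕1⊕0⊕1⊕0 = 0
s4: b4⊕b5⊕b6⊕b7⊕b12⊕b13⊕b14⊕b15 = 0⊕0⊕0⊕1⊕1⊕1⊕1⊕0 = 0
s8: b8⊕b9⊕b10⊕b11⊕b12⊕b13⊕b14⊕b15 = 0⊕1⊕1⊕0⊕1⊕1⊕1⊕0 = 1
Syndrome (s8...s1) = 1001 → position 9.

9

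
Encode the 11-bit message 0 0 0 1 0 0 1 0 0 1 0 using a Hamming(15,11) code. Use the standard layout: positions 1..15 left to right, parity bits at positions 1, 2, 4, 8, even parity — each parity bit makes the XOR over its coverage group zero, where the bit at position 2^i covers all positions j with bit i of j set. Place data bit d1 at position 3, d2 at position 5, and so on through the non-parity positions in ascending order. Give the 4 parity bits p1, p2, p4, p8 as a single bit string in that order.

0100

Place data bits at non-power-of-two positions: b3=0, b5=0, b6=0, b7=1, b9=0, b10=0, b11=1, b12=0, b13=0, b14=1, b15=0.
p1 = XOR of data positions {3,5,7,9,11,13,15} = 0⊕0⊕1⊕0⊕1⊕0⊕0 = 0
p2 = XOR of data positions {3,6,7,10,11,14,15} = 0⊕0⊕1⊕0⊕1⊕1⊕0 = 1
p4 = XOR of data positions {5,6,7,12,13,14,15} = 0⊕0⊕1⊕0⊕0⊕1⊕0 = 0
p8 = XOR of data positions {9,10,11,12,13,14,15} = 0⊕0⊕1⊕0⊕0⊕1⊕0 = 0
Parity bits p1,p2,p4,p8 = 0100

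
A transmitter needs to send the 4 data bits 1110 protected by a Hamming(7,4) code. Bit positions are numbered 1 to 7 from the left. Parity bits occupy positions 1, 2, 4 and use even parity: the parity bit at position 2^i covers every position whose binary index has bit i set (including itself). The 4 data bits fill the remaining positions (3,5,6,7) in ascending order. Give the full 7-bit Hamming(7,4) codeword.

Place data bits at non-power-of-two positions: b3=1, b5=1, b6=1, b7=0.
p1 = XOR of data positions {3,5,7} = 1⊕1⊕0 = 0
p2 = XOR of data positions {3,6,7} = 1⊕1⊕0 = 0
p4 = XOR of data positions {5,6,7} = 1⊕1⊕0 = 0
Codeword b1..b7 = 0010110

0010110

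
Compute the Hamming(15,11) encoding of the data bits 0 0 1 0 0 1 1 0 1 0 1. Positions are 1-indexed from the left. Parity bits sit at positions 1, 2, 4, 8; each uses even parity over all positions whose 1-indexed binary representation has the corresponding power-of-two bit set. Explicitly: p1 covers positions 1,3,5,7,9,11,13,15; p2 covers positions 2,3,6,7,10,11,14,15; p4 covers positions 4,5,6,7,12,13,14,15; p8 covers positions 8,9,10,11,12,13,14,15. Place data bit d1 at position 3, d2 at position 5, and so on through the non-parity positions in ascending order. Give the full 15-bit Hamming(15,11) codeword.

Place data bits at non-power-of-two positions: b3=0, b5=0, b6=1, b7=0, b9=0, b10=1, b11=1, b12=0, b13=1, b14=0, b15=1.
p1 = XOR of data positions {3,5,7,9,11,13,15} = 0⊕0⊕0⊕0⊕1⊕1⊕1 = 1
p2 = XOR of data positions {3,6,7,10,11,14,15} = 0⊕1⊕0⊕1⊕1⊕0⊕1 = 0
p4 = XOR of data positions {5,6,7,12,13,14,15} = 0⊕1⊕0⊕0⊕1⊕0⊕1 = 1
p8 = XOR of data positions {9,10,11,12,13,14,15} = 0⊕1⊕1⊕0⊕1⊕0⊕1 = 0
Codeword b1..b15 = 100101000110101

100101000110101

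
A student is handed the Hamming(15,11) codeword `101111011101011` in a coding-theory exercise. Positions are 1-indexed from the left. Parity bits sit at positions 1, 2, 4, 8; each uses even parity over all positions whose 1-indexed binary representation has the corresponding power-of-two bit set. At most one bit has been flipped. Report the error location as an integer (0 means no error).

s1: b1⊕b3⊕b5⊕b7⊕b9⊕b11⊕b13⊕b15 = 1⊕1⊕1⊕0⊕1⊕0⊕0⊕1 = 1
s2: b2⊕b3⊕b6⊕b7⊕b10⊕b11⊕b14⊕b15 = 0⊕1⊕1⊕0⊕1⊕0⊕1⊕1 = 1
s4: b4⊕b5⊕b6⊕b7⊕b12⊕b13⊕b14⊕b15 = 1⊕1⊕1⊕0⊕1⊕0⊕1⊕1 = 0
s8: b8⊕b9⊕b10⊕b11⊕b12⊕b13⊕b14⊕b15 = 1⊕1⊕1⊕0⊕1⊕0⊕1⊕1 = 0
Syndrome (s8...s1) = 0011 → position 3.

3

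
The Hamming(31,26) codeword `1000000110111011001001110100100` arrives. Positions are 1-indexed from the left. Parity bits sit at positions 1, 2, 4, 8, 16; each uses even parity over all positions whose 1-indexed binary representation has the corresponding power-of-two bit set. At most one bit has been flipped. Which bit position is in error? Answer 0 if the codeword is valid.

s1: b1⊕b3⊕b5⊕b7⊕b9⊕b11⊕b13⊕b15⊕b17⊕b19⊕b21⊕b23⊕b25⊕b27⊕b29⊕b31 = 1⊕0⊕0⊕0⊕1⊕1⊕1⊕1⊕0⊕1⊕0⊕1⊕0⊕0⊕1⊕0 = 0
s2: b2⊕b3⊕b6⊕b7⊕b10⊕b11⊕b14⊕b15⊕b18⊕b19⊕b22⊕b23⊕b26⊕b27⊕b30⊕b31 = 0⊕0⊕0⊕0⊕0⊕1⊕0⊕1⊕0⊕1⊕1⊕1⊕1⊕0⊕0⊕0 = 0
s4: b4⊕b5⊕b6⊕b7⊕b12⊕b13⊕b14⊕b15⊕b20⊕b21⊕b22⊕b23⊕b28⊕b29⊕b30⊕b31 = 0⊕0⊕0⊕0⊕1⊕1⊕0⊕1⊕0⊕0⊕1⊕1⊕0⊕1⊕0⊕0 = 0
s8: b8⊕b9⊕b10⊕b11⊕b12⊕b13⊕b14⊕b15⊕b24⊕b25⊕b26⊕b27⊕b28⊕b29⊕b30⊕b31 = 1⊕1⊕0⊕1⊕1⊕1⊕0⊕1⊕1⊕0⊕1⊕0⊕0⊕1⊕0⊕0 = 1
s16: b16⊕b17⊕b18⊕b19⊕b20⊕b21⊕b22⊕b23⊕b24⊕b25⊕b26⊕b27⊕b28⊕b29⊕b30⊕b31 = 1⊕0⊕0⊕1⊕0⊕0⊕1⊕1⊕1⊕0⊕1⊕0⊕0⊕1⊕0⊕0 = 1
Syndrome (s16...s1) = 11000 → position 24.

24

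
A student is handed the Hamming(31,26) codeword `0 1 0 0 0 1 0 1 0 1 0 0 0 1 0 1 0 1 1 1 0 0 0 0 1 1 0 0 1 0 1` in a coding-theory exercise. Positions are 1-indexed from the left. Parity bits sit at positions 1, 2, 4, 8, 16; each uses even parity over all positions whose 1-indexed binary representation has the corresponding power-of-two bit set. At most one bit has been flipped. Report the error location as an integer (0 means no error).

12

s1: b1⊕b3⊕b5⊕b7⊕b9⊕b11⊕b13⊕b15⊕b17⊕b19⊕b21⊕b23⊕b25⊕b27⊕b29⊕b31 = 0⊕0⊕0⊕0⊕0⊕0⊕0⊕0⊕0⊕1⊕0⊕0⊕1⊕0⊕1⊕1 = 0
s2: b2⊕b3⊕b6⊕b7⊕b10⊕b11⊕b14⊕b15⊕b18⊕b19⊕b22⊕b23⊕b26⊕b27⊕b30⊕b31 = 1⊕0⊕1⊕0⊕1⊕0⊕1⊕0⊕1⊕1⊕0⊕0⊕1⊕0⊕0⊕1 = 0
s4: b4⊕b5⊕b6⊕b7⊕b12⊕b13⊕b14⊕b15⊕b20⊕b21⊕b22⊕b23⊕b28⊕b29⊕b30⊕b31 = 0⊕0⊕1⊕0⊕0⊕0⊕1⊕0⊕1⊕0⊕0⊕0⊕0⊕1⊕0⊕1 = 1
s8: b8⊕b9⊕b10⊕b11⊕b12⊕b13⊕b14⊕b15⊕b24⊕b25⊕b26⊕b27⊕b28⊕b29⊕b30⊕b31 = 1⊕0⊕1⊕0⊕0⊕0⊕1⊕0⊕0⊕1⊕1⊕0⊕0⊕1⊕0⊕1 = 1
s16: b16⊕b17⊕b18⊕b19⊕b20⊕b21⊕b22⊕b23⊕b24⊕b25⊕b26⊕b27⊕b28⊕b29⊕b30⊕b31 = 1⊕0⊕1⊕1⊕1⊕0⊕0⊕0⊕0⊕1⊕1⊕0⊕0⊕1⊕0⊕1 = 0
Syndrome (s16...s1) = 01100 → position 12.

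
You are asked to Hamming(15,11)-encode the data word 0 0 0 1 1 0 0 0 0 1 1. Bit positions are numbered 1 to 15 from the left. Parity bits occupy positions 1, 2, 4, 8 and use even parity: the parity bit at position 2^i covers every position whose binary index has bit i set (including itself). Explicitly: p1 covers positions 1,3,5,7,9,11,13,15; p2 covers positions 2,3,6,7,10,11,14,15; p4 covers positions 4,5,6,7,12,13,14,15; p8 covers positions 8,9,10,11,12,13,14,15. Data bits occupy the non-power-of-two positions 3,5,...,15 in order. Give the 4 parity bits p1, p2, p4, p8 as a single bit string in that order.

Place data bits at non-power-of-two positions: b3=0, b5=0, b6=0, b7=1, b9=1, b10=0, b11=0, b12=0, b13=0, b14=1, b15=1.
p1 = XOR of data positions {3,5,7,9,11,13,15} = 0⊕0⊕1⊕1⊕0⊕0⊕1 = 1
p2 = XOR of data positions {3,6,7,10,11,14,15} = 0⊕0⊕1⊕0⊕0⊕1⊕1 = 1
p4 = XOR of data positions {5,6,7,12,13,14,15} = 0⊕0⊕1⊕0⊕0⊕1⊕1 = 1
p8 = XOR of data positions {9,10,11,12,13,14,15} = 1⊕0⊕0⊕0⊕0⊕1⊕1 = 1
Parity bits p1,p2,p4,p8 = 1111

1111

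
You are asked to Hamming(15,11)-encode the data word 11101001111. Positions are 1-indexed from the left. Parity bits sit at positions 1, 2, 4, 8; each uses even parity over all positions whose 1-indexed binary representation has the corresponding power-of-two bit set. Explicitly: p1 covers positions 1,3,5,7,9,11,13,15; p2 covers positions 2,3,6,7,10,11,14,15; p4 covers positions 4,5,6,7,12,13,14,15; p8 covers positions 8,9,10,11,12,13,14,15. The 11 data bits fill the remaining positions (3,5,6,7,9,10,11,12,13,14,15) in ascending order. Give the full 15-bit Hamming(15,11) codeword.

101011011001111

Place data bits at non-power-of-two positions: b3=1, b5=1, b6=1, b7=0, b9=1, b10=0, b11=0, b12=1, b13=1, b14=1, b15=1.
p1 = XOR of data positions {3,5,7,9,11,13,15} = 1⊕1⊕0⊕1⊕0⊕1⊕1 = 1
p2 = XOR of data positions {3,6,7,10,11,14,15} = 1⊕1⊕0⊕0⊕0⊕1⊕1 = 0
p4 = XOR of data positions {5,6,7,12,13,14,15} = 1⊕1⊕0⊕1⊕1⊕1⊕1 = 0
p8 = XOR of data positions {9,10,11,12,13,14,15} = 1⊕0⊕0⊕1⊕1⊕1⊕1 = 1
Codeword b1..b15 = 101011011001111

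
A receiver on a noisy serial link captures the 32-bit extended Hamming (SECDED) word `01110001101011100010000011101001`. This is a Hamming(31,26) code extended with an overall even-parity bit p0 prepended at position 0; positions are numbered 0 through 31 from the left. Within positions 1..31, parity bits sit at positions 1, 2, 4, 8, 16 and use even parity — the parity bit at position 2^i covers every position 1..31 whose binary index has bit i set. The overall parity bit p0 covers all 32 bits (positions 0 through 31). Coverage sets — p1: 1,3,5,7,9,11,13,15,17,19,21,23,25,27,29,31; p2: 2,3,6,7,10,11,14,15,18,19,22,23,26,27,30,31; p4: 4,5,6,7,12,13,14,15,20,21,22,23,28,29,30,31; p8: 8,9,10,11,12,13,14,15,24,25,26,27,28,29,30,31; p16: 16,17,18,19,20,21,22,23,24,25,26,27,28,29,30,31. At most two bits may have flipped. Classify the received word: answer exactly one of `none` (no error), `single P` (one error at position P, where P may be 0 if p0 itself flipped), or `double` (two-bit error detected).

s1: b1⊕b3⊕b5⊕b7⊕b9⊕b11⊕b13⊕b15⊕b17⊕b19⊕b21⊕b23⊕b25⊕b27⊕b29⊕b31 = 1⊕1⊕0⊕1⊕0⊕0⊕1⊕0⊕0⊕0⊕0⊕0⊕1⊕0⊕0⊕1 = 0
s2: b2⊕b3⊕b6⊕b7⊕b10⊕b11⊕b14⊕b15⊕b18⊕b19⊕b22⊕b23⊕b26⊕b27⊕b30⊕b31 = 1⊕1⊕0⊕1⊕1⊕0⊕1⊕0⊕1⊕0⊕0⊕0⊕1⊕0⊕0⊕1 = 0
s4: b4⊕b5⊕b6⊕b7⊕b12⊕b13⊕b14⊕b15⊕b20⊕b21⊕b22⊕b23⊕b28⊕b29⊕b30⊕b31 = 0⊕0⊕0⊕1⊕1⊕1⊕1⊕0⊕0⊕0⊕0⊕0⊕1⊕0⊕0⊕1 = 0
s8: b8⊕b9⊕b10⊕b11⊕b12⊕b13⊕b14⊕b15⊕b24⊕b25⊕b26⊕b27⊕b28⊕b29⊕b30⊕b31 = 1⊕0⊕1⊕0⊕1⊕1⊕1⊕0⊕1⊕1⊕1⊕0⊕1⊕0⊕0⊕1 = 0
s16: b16⊕b17⊕b18⊕b19⊕b20⊕b21⊕b22⊕b23⊕b24⊕b25⊕b26⊕b27⊕b28⊕b29⊕b30⊕b31 = 0⊕0⊕1⊕0⊕0⊕0⊕0⊕0⊕1⊕1⊕1⊕0⊕1⊕0⊕0⊕1 = 0
Syndrome (s16...s1) = 00000 → position 0 (no error).
Overall parity (XOR of all 32 bits, including p0): 0⊕1⊕1⊕1⊕0⊕0⊕0⊕1⊕1⊕0⊕1⊕0⊕1⊕1⊕1⊕0⊕0⊕0⊕1⊕0⊕0⊕0⊕0⊕0⊕1⊕1⊕1⊕0⊕1⊕0⊕0⊕1 = 1
Overall=1, syndrome position=0 → single-bit error at position 0.

single 0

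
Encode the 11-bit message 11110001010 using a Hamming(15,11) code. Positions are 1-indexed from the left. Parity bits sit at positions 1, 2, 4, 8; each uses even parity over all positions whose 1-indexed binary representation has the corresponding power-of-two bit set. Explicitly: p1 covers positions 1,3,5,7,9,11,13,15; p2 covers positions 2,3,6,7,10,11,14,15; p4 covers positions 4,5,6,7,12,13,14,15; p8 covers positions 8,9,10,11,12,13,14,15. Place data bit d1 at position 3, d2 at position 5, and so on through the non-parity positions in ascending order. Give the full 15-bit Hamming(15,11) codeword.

Place data bits at non-power-of-two positions: b3=1, b5=1, b6=1, b7=1, b9=0, b10=0, b11=0, b12=1, b13=0, b14=1, b15=0.
p1 = XOR of data positions {3,5,7,9,11,13,15} = 1⊕1⊕1⊕0⊕0⊕0⊕0 = 1
p2 = XOR of data positions {3,6,7,10,11,14,15} = 1⊕1⊕1⊕0⊕0⊕1⊕0 = 0
p4 = XOR of data positions {5,6,7,12,13,14,15} = 1⊕1⊕1⊕1⊕0⊕1⊕0 = 1
p8 = XOR of data positions {9,10,11,12,13,14,15} = 0⊕0⊕0⊕1⊕0⊕1⊕0 = 0
Codeword b1..b15 = 101111100001010

101111100001010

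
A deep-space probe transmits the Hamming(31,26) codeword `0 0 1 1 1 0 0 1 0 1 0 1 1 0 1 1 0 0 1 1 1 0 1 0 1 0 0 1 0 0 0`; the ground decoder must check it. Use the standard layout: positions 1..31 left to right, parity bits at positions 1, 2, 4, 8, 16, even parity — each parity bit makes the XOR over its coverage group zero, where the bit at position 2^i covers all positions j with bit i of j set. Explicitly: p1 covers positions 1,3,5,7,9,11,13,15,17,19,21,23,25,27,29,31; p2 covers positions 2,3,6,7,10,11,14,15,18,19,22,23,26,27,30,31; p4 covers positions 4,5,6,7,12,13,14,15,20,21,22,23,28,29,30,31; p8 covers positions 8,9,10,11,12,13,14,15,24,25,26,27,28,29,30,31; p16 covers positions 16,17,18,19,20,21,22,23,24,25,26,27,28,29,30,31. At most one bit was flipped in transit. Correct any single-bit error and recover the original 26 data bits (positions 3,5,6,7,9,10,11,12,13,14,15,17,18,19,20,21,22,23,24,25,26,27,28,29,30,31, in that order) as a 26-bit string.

11000101101001110101001010

s1: b1⊕b3⊕b5⊕b7⊕b9⊕b11⊕b13⊕b15⊕b17⊕b19⊕b21⊕b23⊕b25⊕b27⊕b29⊕b31 = 0⊕1⊕1⊕0⊕0⊕0⊕1⊕1⊕0⊕1⊕1⊕1⊕1⊕0⊕0⊕0 = 0
s2: b2⊕b3⊕b6⊕b7⊕b10⊕b11⊕b14⊕b15⊕b18⊕b19⊕b22⊕b23⊕b26⊕b27⊕b30⊕b31 = 0⊕1⊕0⊕0⊕1⊕0⊕0⊕1⊕0⊕1⊕0⊕1⊕0⊕0⊕0⊕0 = 1
s4: b4⊕b5⊕b6⊕b7⊕b12⊕b13⊕b14⊕b15⊕b20⊕b21⊕b22⊕b23⊕b28⊕b29⊕b30⊕b31 = 1⊕1⊕0⊕0⊕1⊕1⊕0⊕1⊕1⊕1⊕0⊕1⊕1⊕0⊕0⊕0 = 1
s8: b8⊕b9⊕b10⊕b11⊕b12⊕b13⊕b14⊕b15⊕b24⊕b25⊕b26⊕b27⊕b28⊕b29⊕b30⊕b31 = 1⊕0⊕1⊕0⊕1⊕1⊕0⊕1⊕0⊕1⊕0⊕0⊕1⊕0⊕0⊕0 = 1
s16: b16⊕b17⊕b18⊕b19⊕b20⊕b21⊕b22⊕b23⊕b24⊕b25⊕b26⊕b27⊕b28⊕b29⊕b30⊕b31 = 1⊕0⊕0⊕1⊕1⊕1⊕0⊕1⊕0⊕1⊕0⊕0⊕1⊕0⊕0⊕0 = 1
Syndrome (s16...s1) = 11110 → position 30.
Flip bit 30: corrected codeword = 0011100101011011001110101001010
Data bits at positions 3,5,6,7,9,10,11,12,13,14,15,17,18,19,20,21,22,23,24,25,26,27,28,29,30,31: 11000101101001110101001010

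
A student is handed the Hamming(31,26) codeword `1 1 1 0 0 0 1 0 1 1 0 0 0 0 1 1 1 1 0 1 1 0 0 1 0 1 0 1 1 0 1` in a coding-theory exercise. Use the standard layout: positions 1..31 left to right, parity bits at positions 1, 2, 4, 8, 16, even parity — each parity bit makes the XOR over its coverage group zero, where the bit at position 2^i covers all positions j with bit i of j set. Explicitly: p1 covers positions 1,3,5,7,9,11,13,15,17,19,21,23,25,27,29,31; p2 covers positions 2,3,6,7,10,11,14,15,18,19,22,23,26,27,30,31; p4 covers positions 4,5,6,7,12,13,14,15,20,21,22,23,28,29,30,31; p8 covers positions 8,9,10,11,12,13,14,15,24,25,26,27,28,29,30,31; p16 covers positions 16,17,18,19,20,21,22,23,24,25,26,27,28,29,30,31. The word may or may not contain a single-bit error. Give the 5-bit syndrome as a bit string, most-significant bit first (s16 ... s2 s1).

s1: b1⊕b3⊕b5⊕b7⊕b9⊕b11⊕b13⊕b15⊕b17⊕b19⊕b21⊕b23⊕b25⊕b27⊕b29⊕b31 = 1⊕1⊕0⊕1⊕1⊕0⊕0⊕1⊕1⊕0⊕1⊕0⊕0⊕0⊕1⊕1 = 1
s2: b2⊕b3⊕b6⊕b7⊕b10⊕b11⊕b14⊕b15⊕b18⊕b19⊕b22⊕b23⊕b26⊕b27⊕b30⊕b31 = 1⊕1⊕0⊕1⊕1⊕0⊕0⊕1⊕1⊕0⊕0⊕0⊕1⊕0⊕0⊕1 = 0
s4: b4⊕b5⊕b6⊕b7⊕b12⊕b13⊕b14⊕b15⊕b20⊕b21⊕b22⊕b23⊕b28⊕b29⊕b30⊕b31 = 0⊕0⊕0⊕1⊕0⊕0⊕0⊕1⊕1⊕1⊕0⊕0⊕1⊕1⊕0⊕1 = 1
s8: b8⊕b9⊕b10⊕b11⊕b12⊕b13⊕b14⊕b15⊕b24⊕b25⊕b26⊕b27⊕b28⊕b29⊕b30⊕b31 = 0⊕1⊕1⊕0⊕0⊕0⊕0⊕1⊕1⊕0⊕1⊕0⊕1⊕1⊕0⊕1 = 0
s16: b16⊕b17⊕b18⊕b19⊕b20⊕b21⊕b22⊕b23⊕b24⊕b25⊕b26⊕b27⊕b28⊕b29⊕b30⊕b31 = 1⊕1⊕1⊕0⊕1⊕1⊕0⊕0⊕1⊕0⊕1⊕0⊕1⊕1⊕0⊕1 = 0
Syndrome (s16...s1) = 00101 → position 5.

00101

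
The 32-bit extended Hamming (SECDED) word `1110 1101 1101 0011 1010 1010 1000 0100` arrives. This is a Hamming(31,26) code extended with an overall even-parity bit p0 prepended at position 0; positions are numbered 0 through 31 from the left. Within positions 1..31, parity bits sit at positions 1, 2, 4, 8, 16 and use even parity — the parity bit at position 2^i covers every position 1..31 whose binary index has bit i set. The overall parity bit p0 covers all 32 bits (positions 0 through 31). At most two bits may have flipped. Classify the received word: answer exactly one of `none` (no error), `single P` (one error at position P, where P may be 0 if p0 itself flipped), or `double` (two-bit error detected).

s1: b1⊕b3⊕b5⊕b7⊕b9⊕b11⊕b13⊕b15⊕b17⊕b19⊕b21⊕b23⊕b25⊕b27⊕b29⊕b31 = 1⊕0⊕1⊕1⊕1⊕1⊕0⊕1⊕0⊕0⊕0⊕0⊕0⊕0⊕1⊕0 = 1
s2: b2⊕b3⊕b6⊕b7⊕b10⊕b11⊕b14⊕b15⊕b18⊕b19⊕b22⊕b23⊕b26⊕b27⊕b30⊕b31 = 1⊕0⊕0⊕1⊕0⊕1⊕1⊕1⊕1⊕0⊕1⊕0⊕0⊕0⊕0⊕0 = 1
s4: b4⊕b5⊕b6⊕b7⊕b12⊕b13⊕b14⊕b15⊕b20⊕b21⊕b22⊕b23⊕b28⊕b29⊕b30⊕b31 = 1⊕1⊕0⊕1⊕0⊕0⊕1⊕1⊕1⊕0⊕1⊕0⊕0⊕1⊕0⊕0 = 0
s8: b8⊕b9⊕b10⊕b11⊕b12⊕b13⊕b14⊕b15⊕b24⊕b25⊕b26⊕b27⊕b28⊕b29⊕b30⊕b31 = 1⊕1⊕0⊕1⊕0⊕0⊕1⊕1⊕1⊕0⊕0⊕0⊕0⊕1⊕0⊕0 = 1
s16: b16⊕b17⊕b18⊕b19⊕b20⊕b21⊕b22⊕b23⊕b24⊕b25⊕b26⊕b27⊕b28⊕b29⊕b30⊕b31 = 1⊕0⊕1⊕0⊕1⊕0⊕1⊕0⊕1⊕0⊕0⊕0⊕0⊕1⊕0⊕0 = 0
Syndrome (s16...s1) = 01011 → position 11.
Overall parity (XOR of all 32 bits, including p0): 1⊕1⊕1⊕0⊕1⊕1⊕0⊕1⊕1⊕1⊕0⊕1⊕0⊕0⊕1⊕1⊕1⊕0⊕1⊕0⊕1⊕0⊕1⊕0⊕1⊕0⊕0⊕0⊕0⊕1⊕0⊕0 = 1
Overall=1, syndrome position=11 → single-bit error at position 11.

single 11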